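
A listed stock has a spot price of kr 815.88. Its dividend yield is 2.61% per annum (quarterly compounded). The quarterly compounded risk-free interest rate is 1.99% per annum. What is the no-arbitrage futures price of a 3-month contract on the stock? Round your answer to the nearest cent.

kr 814.62

F = S · (1+r/4)^(4T) / (1+q/4)^(4T)
= 815.88 × 1.004975 / 1.006525 = 815.88 × 0.998460
F = kr 814.62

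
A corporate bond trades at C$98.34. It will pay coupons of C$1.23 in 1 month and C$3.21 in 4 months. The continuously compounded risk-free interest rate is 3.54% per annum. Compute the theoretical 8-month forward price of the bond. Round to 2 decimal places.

PV(coupons) I = 1.23·e^(−0.0354·1/12) + 3.21·e^(−0.0354·4/12)
I = 1.2264 + 3.1723 = 4.3987
F = (S − I)·e^(rT) = (98.34 − 4.3987) · e^(0.0354·8/12)
= 93.9413 · e^0.023600 = 93.9413 × 1.023881 = C$96.18

C$96.18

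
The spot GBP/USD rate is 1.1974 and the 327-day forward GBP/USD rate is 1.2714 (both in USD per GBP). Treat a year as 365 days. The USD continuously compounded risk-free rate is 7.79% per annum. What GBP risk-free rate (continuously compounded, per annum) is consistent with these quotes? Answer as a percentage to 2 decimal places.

F = S·e^((r_USD − r_GBP)T) ⇒ r_GBP = r_USD − ln(F/S)/T
ln(1.2714/1.1974) = 0.059966; /(327/365) = 0.066935
r_GBP = 0.0779 − 0.066935 = 0.010965
r_GBP = 1.10%

1.10%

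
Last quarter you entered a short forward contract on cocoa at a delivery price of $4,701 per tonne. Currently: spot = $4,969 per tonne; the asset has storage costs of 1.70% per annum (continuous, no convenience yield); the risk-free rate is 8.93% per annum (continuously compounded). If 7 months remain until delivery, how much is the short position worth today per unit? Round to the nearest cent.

-$556.14 per tonne

Current fair forward for the remaining 7 months: F = S·e^((r + u)·T), (r + u) = 0.0893 + 0.0170 = 0.1063
F = 4969 · e^(0.1063 × 7/12) = 4969 × 1.06397121 = 5286.8729
Value of long forward = (F − K)·e^(−rT) = (5286.8729 − 4701) · e^(−0.0893·7/12)
= 585.8729 × 0.94924185 = 556.14
Short position value = −(long value) = -$556.14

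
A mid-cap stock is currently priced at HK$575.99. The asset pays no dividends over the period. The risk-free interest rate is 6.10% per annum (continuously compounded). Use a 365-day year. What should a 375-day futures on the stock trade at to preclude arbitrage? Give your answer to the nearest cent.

F = S·e^(rT) = 575.99 · e^(0.0610 × 375/365)
= 575.99 · e^0.062671 = 575.99 × 1.064677
F = HK$613.24

HK$613.24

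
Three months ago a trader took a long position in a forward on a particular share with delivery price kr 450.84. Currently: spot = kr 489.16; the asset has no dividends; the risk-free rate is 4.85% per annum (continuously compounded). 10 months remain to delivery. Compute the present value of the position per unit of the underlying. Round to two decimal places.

kr 56.18

Current fair forward for the remaining 10 months: F = S·e^(r·T), r = 0.0485
F = 489.16 · e^(0.0485 × 10/12) = 489.16 × 1.041245 = 509.3354
Value of long forward = (F − K)·e^(−rT) = (509.3354 − 450.84) · e^(−0.0485·10/12)
= 58.4954 × 0.960389 = 56.18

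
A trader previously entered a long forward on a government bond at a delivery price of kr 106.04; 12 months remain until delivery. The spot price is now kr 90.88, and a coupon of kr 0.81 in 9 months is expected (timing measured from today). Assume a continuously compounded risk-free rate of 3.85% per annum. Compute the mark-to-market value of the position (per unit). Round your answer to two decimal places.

-kr 11.94

PV(remaining coupons) I = 0.81·e^(−0.0385·9/12) = 0.7869
Current forward F = (S − I)·e^(rT) = (90.88 − 0.7869)·e^(0.0385·12/12) = 90.0931 × 1.039251 = 93.6293
Value (long) = (F − K)·e^(−rT) = (93.6293 − 106.04) × 0.962232 = -11.9420
Value = -kr 11.94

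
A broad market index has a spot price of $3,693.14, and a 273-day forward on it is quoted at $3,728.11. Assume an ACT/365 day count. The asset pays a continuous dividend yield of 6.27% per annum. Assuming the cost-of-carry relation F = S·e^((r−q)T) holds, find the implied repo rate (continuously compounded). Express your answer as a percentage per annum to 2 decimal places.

7.53%

From F = S·e^((r−q)T): (r − q) = ln(F/S)/T
ln(3728.11/3693.14) = ln(1.009469) = 0.009424
(r − q) = 0.009424 / (273/365) = 0.012600
r = ln(F/S)/T + q = 0.012600 + 0.0627 = 0.075300
r = 7.53%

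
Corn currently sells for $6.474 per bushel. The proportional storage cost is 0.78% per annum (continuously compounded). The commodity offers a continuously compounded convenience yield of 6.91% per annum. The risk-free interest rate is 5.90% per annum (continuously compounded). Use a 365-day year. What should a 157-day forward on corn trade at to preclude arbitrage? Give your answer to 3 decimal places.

Net carry = r + u − y = 0.0590 + 0.0078 − 0.0691 = -0.0023
F = S·e^((r+u−y)T) = 6.474 · e^(-0.0023 × 157/365) = 6.474 · e^-0.000989
= 6.474 × 0.999011 = $6.468 per bushel

$6.468 per bushel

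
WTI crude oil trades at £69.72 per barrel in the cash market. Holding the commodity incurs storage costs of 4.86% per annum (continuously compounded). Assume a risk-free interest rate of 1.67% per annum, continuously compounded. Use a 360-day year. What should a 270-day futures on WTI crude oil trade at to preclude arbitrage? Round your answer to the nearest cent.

Net carry = r + u − y = 0.0167 + 0.0486 − 0.0000 = 0.0653
F = S·e^((r+u−y)T) = 69.72 · e^(0.0653 × 270/360) = 69.72 · e^0.048975
= 69.72 × 1.050194 = £73.22 per barrel

£73.22 per barrel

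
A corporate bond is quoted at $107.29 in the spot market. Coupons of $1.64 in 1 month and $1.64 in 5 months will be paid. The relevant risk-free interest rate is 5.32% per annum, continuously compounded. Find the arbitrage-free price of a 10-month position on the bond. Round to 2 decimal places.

$108.77

PV(coupons) I = 1.64·e^(−0.0532·1/12) + 1.64·e^(−0.0532·5/12)
I = 1.6327 + 1.6040 = 3.2367
F = (S − I)·e^(rT) = (107.29 − 3.2367) · e^(0.0532·10/12)
= 104.0533 · e^0.044333 = 104.0533 × 1.045330 = $108.77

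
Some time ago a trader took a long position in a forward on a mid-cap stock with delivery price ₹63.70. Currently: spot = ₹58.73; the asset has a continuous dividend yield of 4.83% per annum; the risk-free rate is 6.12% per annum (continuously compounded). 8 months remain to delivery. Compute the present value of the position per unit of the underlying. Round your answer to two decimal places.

-₹4.28

Current fair forward for the remaining 8 months: F = S·e^((r − q)·T), (r − q) = 0.0612 − 0.0483 = 0.0129
F = 58.73 · e^(0.0129 × 8/12) = 58.73 × 1.008637 = 59.2373
Value of long forward = (F − K)·e^(−rT) = (59.2373 − 63.70) · e^(−0.0612·8/12)
= -4.4627 × 0.960021 = -4.28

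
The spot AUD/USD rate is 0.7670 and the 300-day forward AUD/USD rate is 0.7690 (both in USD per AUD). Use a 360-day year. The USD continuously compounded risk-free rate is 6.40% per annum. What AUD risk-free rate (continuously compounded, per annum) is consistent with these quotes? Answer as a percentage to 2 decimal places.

F = S·e^((r_USD − r_AUD)T) ⇒ r_AUD = r_USD − ln(F/S)/T
ln(0.7690/0.7670) = 0.002604; /(300/360) = 0.003125
r_AUD = 0.0640 − 0.003125 = 0.060875
r_AUD = 6.09%

6.09%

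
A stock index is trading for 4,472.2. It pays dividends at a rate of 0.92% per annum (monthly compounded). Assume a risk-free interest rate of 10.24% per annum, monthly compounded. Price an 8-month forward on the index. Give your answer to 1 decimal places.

F = S · (1+r/12)^(12T) / (1+q/12)^(12T)
= 4472.2 × 1.070341 / 1.006150 = 4472.2 × 1.063799
F = 4,757.5

4,757.5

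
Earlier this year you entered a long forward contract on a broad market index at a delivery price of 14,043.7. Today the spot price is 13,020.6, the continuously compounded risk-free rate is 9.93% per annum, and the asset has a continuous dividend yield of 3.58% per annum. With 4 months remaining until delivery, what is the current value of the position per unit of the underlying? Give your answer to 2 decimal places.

Current fair forward for the remaining 4 months: F = S·e^((r − q)·T), (r − q) = 0.0993 − 0.0358 = 0.0635
F = 13020.6 · e^(0.0635 × 4/12) = 13020.6 × 1.02139227 = 13299.1402
Value of long forward = (F − K)·e^(−rT) = (13299.1402 − 14043.7) · e^(−0.0993·4/12)
= -744.5598 × 0.96744181 = -720.32

-720.32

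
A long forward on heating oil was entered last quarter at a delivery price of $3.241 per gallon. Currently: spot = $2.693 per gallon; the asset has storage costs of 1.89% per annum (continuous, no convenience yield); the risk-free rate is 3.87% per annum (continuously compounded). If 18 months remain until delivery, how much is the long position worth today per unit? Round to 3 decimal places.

-$0.288 per gallon

Current fair forward for the remaining 18 months: F = S·e^((r + u)·T), (r + u) = 0.0387 + 0.0189 = 0.0576
F = 2.693 · e^(0.0576 × 18/12) = 2.693 × 1.090242 = 2.9360
Value of long forward = (F − K)·e^(−rT) = (2.9360 − 3.241) · e^(−0.0387·18/12)
= -0.3050 × 0.943603 = -0.288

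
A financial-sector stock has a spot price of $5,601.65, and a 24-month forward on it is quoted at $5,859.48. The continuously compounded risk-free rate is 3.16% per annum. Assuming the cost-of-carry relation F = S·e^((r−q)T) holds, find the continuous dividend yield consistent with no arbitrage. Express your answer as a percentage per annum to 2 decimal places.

0.91%

From F = S·e^((r−q)T): (r − q) = ln(F/S)/T
ln(5859.48/5601.65) = ln(1.046028) = 0.045000
(r − q) = 0.045000 / (24/12) = 0.022500
q = r − ln(F/S)/T = 0.0316 − 0.022500 = 0.009100
q = 0.91%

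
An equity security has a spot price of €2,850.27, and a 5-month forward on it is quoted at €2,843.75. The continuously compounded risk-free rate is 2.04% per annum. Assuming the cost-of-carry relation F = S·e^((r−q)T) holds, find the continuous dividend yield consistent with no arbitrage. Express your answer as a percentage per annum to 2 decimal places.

2.59%

From F = S·e^((r−q)T): (r − q) = ln(F/S)/T
ln(2843.75/2850.27) = ln(0.997712) = -0.002291
(r − q) = -0.002291 / (5/12) = -0.005498
q = r − ln(F/S)/T = 0.0204 + 0.005498 = 0.025898
q = 2.59%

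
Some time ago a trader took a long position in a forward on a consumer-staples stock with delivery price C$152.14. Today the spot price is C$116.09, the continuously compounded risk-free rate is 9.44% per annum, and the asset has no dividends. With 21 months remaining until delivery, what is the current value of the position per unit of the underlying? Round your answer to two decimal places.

-C$12.88

Current fair forward for the remaining 21 months: F = S·e^(r·T), r = 0.0944
F = 116.09 · e^(0.0944 × 21/12) = 116.09 × 1.179629 = 136.9431
Value of long forward = (F − K)·e^(−rT) = (136.9431 − 152.14) · e^(−0.0944·21/12)
= -15.1969 × 0.847724 = -12.88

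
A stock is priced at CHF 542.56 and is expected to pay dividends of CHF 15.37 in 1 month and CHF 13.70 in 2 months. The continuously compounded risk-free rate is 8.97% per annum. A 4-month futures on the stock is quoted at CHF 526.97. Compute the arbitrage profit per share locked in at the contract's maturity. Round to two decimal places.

CHF 2.43 per share

PV(dividends) I = 15.37·e^(−0.0897·1/12) + 13.70·e^(−0.0897·2/12) = 28.7522
Fair futures F* = (S − I)·e^(rT) = (542.56 − 28.7522)·e^0.029900 = 513.8078 × 1.030351 = 529.4024
Market CHF 526.97 < fair 529.4024: forward underpriced → reverse cash-and-carry (short the stock, invest proceeds at r, pay the dividends, go long the forward).
Profit at T = |F_mkt − F*| = |526.97 − 529.4024| = CHF 2.43 per share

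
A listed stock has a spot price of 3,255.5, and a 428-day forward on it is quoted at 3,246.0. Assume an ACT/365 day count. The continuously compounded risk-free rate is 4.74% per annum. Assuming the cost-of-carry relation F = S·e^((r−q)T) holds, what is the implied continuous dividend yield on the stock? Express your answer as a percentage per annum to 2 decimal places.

4.99%

From F = S·e^((r−q)T): (r − q) = ln(F/S)/T
ln(3246.0/3255.5) = ln(0.997082) = -0.002922
(r − q) = -0.002922 / (428/365) = -0.002492
q = r − ln(F/S)/T = 0.0474 + 0.002492 = 0.049892
q = 4.99%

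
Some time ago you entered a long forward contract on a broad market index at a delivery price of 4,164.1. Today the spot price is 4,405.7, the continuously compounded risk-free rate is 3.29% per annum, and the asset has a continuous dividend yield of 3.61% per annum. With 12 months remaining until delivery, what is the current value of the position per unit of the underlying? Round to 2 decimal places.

220.16

Current fair forward for the remaining 12 months: F = S·e^((r − q)·T), (r − q) = 0.0329 − 0.0361 = -0.0032
F = 4405.7 · e^(-0.0032 × 12/12) = 4405.7 × 0.99680511 = 4391.6243
Value of long forward = (F − K)·e^(−rT) = (4391.6243 − 4164.1) · e^(−0.0329·12/12)
= 227.5243 × 0.96763532 = 220.16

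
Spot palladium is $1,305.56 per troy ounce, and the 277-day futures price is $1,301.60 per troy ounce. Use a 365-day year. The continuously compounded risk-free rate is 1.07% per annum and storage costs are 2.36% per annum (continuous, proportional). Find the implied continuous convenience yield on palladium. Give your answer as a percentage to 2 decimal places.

3.83%

F = S·e^((r+u−y)T) ⇒ (r+u−y) = ln(F/S)/T
ln(1301.60/1305.56) = -0.003038; /T ⇒ -0.004003
y = r + u − ln(F/S)/T = 0.0107 + 0.0236 + 0.004003 = 0.038303
y = 3.83%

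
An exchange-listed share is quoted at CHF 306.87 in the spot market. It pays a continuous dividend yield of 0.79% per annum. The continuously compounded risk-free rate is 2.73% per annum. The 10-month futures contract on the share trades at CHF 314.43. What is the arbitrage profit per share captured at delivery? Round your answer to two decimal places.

Fair futures: F* = S·e^(carry·T), with carry = (r − q) = 0.0273 − 0.0079 = 0.0194
F* = 306.87 · e^(0.0194 × 10/12) = 306.87 · e^0.016167 = 306.87 × 1.016298 = CHF 311.8714
Market CHF 314.43 > fair CHF 311.8714: forward overpriced → cash-and-carry (buy spot, short the forward).
At maturity, profit = |F_mkt − F*| = |314.43 − 311.8714| = CHF 2.56 per share

CHF 2.56 per share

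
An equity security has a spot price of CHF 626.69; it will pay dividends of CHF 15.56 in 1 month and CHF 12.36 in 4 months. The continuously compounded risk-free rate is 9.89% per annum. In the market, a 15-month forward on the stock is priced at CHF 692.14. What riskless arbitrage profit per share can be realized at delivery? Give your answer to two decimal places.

PV(dividends) I = 15.56·e^(−0.0989·1/12) + 12.36·e^(−0.0989·4/12) = 27.3915
Fair forward F* = (S − I)·e^(rT) = (626.69 − 27.3915)·e^0.123625 = 599.2985 × 1.131591 = 678.1608
Market CHF 692.14 > fair 678.1608: forward overpriced → cash-and-carry (borrow at r, buy the stock and collect the dividends, short the forward).
Profit at T = |F_mkt − F*| = |692.14 − 678.1608| = CHF 13.98 per share

CHF 13.98 per share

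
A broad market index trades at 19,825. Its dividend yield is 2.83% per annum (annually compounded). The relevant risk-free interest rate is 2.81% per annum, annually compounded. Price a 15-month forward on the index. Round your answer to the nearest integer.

19,820

F = S · (1+r)^T / (1+q)^T
= 19825 × 1.035248 / 1.035499 = 19825 × 0.999758
F = 19,820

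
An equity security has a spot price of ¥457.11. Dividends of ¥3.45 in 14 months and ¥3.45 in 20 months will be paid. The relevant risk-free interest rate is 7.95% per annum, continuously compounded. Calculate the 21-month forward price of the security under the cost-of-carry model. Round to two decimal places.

PV(dividends) I = 3.45·e^(−0.0795·14/12) + 3.45·e^(−0.0795·20/12)
I = 3.1444 + 3.0219 = 6.1663
F = (S − I)·e^(rT) = (457.11 − 6.1663) · e^(0.0795·21/12)
= 450.9437 · e^0.139125 = 450.9437 × 1.149268 = ¥518.26

¥518.26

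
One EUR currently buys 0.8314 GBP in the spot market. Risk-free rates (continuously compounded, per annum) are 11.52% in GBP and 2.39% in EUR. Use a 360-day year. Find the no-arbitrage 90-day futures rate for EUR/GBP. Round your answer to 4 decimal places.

F = S·e^((r_GBP − r_EUR)T) = 0.8314 · e^((0.1152 − 0.0239) × 90/360)
= 0.8314 · e^0.022825 = 0.8314 × 1.023087
F = 0.8506 GBP per EUR

0.8506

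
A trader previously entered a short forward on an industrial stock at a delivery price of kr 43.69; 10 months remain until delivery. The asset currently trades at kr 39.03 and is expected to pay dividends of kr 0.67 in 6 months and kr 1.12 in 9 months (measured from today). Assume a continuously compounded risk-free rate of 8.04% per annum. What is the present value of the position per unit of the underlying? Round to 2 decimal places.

kr 3.53

PV(remaining dividends) I = 0.67·e^(−0.0804·6/12) + 1.12·e^(−0.0804·9/12) = 1.6981
Current forward F = (S − I)·e^(rT) = (39.03 − 1.6981)·e^(0.0804·10/12) = 37.3319 × 1.069295 = 39.9188
Value (long) = (F − K)·e^(−rT) = (39.9188 − 43.69) × 0.935195 = -3.5268
Short position value = −(long value) = kr 3.53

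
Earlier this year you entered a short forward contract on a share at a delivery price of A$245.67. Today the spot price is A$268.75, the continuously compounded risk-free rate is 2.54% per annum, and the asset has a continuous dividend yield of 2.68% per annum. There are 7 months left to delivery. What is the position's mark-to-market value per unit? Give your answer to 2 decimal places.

-A$22.52

Current fair forward for the remaining 7 months: F = S·e^((r − q)·T), (r − q) = 0.0254 − 0.0268 = -0.0014
F = 268.75 · e^(-0.0014 × 7/12) = 268.75 × 0.999184 = 268.5307
Value of long forward = (F − K)·e^(−rT) = (268.5307 − 245.67) · e^(−0.0254·7/12)
= 22.8607 × 0.985293 = 22.52
Short position value = −(long value) = -A$22.52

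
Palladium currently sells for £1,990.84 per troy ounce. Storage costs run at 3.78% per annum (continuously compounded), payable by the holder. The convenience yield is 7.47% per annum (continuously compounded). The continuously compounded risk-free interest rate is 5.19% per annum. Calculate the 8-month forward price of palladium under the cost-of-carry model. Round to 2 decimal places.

£2,010.85 per troy ounce

Net carry = r + u − y = 0.0519 + 0.0378 − 0.0747 = 0.0150
F = S·e^((r+u−y)T) = 1990.84 · e^(0.0150 × 8/12) = 1990.84 · e^0.01000000
= 1990.84 × 1.01005017 = £2,010.85 per troy ounce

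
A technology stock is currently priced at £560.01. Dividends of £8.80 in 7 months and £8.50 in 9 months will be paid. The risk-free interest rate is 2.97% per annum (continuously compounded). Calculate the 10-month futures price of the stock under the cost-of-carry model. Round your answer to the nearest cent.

PV(dividends) I = 8.80·e^(−0.0297·7/12) + 8.50·e^(−0.0297·9/12)
I = 8.6489 + 8.3128 = 16.9617
F = (S − I)·e^(rT) = (560.01 − 16.9617) · e^(0.0297·10/12)
= 543.0483 · e^0.024750 = 543.0483 × 1.025059 = £556.66

£556.66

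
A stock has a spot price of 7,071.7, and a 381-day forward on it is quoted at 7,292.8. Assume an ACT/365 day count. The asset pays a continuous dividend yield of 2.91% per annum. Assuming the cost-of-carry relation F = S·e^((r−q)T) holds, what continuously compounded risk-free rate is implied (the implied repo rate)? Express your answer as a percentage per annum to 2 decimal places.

5.86%

From F = S·e^((r−q)T): (r − q) = ln(F/S)/T
ln(7292.8/7071.7) = ln(1.031265) = 0.030786
(r − q) = 0.030786 / (381/365) = 0.029493
r = ln(F/S)/T + q = 0.029493 + 0.0291 = 0.058593
r = 5.86%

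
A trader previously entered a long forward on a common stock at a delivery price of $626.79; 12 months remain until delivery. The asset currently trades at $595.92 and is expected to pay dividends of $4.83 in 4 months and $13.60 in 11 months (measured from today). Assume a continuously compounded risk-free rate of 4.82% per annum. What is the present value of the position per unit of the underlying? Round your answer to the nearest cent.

PV(remaining dividends) I = 4.83·e^(−0.0482·4/12) + 13.60·e^(−0.0482·11/12) = 17.7652
Current forward F = (S − I)·e^(rT) = (595.92 − 17.7652)·e^(0.0482·12/12) = 578.1548 × 1.049381 = 606.7047
Value (long) = (F − K)·e^(−rT) = (606.7047 − 626.79) × 0.952943 = -19.1401
Value = -$19.14

-$19.14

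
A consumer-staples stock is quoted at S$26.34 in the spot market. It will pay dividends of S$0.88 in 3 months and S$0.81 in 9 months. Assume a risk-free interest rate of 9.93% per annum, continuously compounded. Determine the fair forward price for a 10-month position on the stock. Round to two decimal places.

PV(dividends) I = 0.88·e^(−0.0993·3/12) + 0.81·e^(−0.0993·9/12)
I = 0.8584 + 0.7519 = 1.6103
F = (S − I)·e^(rT) = (26.34 − 1.6103) · e^(0.0993·10/12)
= 24.7297 · e^0.082750 = 24.7297 × 1.086270 = S$26.86

S$26.86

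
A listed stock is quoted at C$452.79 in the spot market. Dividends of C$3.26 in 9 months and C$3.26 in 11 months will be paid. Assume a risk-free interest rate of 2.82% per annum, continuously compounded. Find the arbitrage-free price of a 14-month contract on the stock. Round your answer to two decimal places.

PV(dividends) I = 3.26·e^(−0.0282·9/12) + 3.26·e^(−0.0282·11/12)
I = 3.1918 + 3.1768 = 6.3686
F = (S − I)·e^(rT) = (452.79 − 6.3686) · e^(0.0282·14/12)
= 446.4214 · e^0.032900 = 446.4214 × 1.033447 = C$461.35

C$461.35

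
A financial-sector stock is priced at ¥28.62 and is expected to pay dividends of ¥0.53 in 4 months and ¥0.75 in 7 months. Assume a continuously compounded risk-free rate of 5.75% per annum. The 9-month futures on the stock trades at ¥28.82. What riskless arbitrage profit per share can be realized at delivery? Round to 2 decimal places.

PV(dividends) I = 0.53·e^(−0.0575·4/12) + 0.75·e^(−0.0575·7/12) = 1.2452
Fair futures F* = (S − I)·e^(rT) = (28.62 − 1.2452)·e^0.043125 = 27.3748 × 1.044068 = 28.5812
Market ¥28.82 > fair 28.5812: forward overpriced → cash-and-carry (borrow at r, buy the stock and collect the dividends, short the forward).
Profit at T = |F_mkt − F*| = |28.82 − 28.5812| = ¥0.24 per share

¥0.24 per share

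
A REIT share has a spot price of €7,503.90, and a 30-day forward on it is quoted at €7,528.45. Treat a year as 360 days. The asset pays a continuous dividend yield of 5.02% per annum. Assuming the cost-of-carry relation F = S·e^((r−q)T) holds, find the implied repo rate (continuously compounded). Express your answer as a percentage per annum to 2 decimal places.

8.94%

From F = S·e^((r−q)T): (r − q) = ln(F/S)/T
ln(7528.45/7503.90) = ln(1.003272) = 0.003267
(r − q) = 0.003267 / (30/360) = 0.039204
r = ln(F/S)/T + q = 0.039204 + 0.0502 = 0.089404
r = 8.94%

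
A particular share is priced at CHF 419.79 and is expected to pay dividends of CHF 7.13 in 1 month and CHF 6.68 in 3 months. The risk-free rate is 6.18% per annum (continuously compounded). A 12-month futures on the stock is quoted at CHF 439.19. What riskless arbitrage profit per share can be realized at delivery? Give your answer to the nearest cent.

PV(dividends) I = 7.13·e^(−0.0618·1/12) + 6.68·e^(−0.0618·3/12) = 13.6710
Fair futures F* = (S − I)·e^(rT) = (419.79 − 13.6710)·e^0.061800 = 406.1190 × 1.063750 = 432.0091
Market CHF 439.19 > fair 432.0091: forward overpriced → cash-and-carry (borrow at r, buy the stock and collect the dividends, short the forward).
Profit at T = |F_mkt − F*| = |439.19 − 432.0091| = CHF 7.18 per share

CHF 7.18 per share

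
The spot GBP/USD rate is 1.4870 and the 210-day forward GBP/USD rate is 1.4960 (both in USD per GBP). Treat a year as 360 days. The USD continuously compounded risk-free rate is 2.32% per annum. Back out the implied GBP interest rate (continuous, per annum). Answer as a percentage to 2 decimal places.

1.29%

F = S·e^((r_USD − r_GBP)T) ⇒ r_GBP = r_USD − ln(F/S)/T
ln(1.4960/1.4870) = 0.006034; /(210/360) = 0.010344
r_GBP = 0.0232 − 0.010344 = 0.012856
r_GBP = 1.29%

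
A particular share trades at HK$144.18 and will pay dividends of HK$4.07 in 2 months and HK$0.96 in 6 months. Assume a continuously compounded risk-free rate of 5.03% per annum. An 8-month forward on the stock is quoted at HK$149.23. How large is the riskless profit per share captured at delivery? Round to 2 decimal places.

HK$5.27 per share

PV(dividends) I = 4.07·e^(−0.0503·2/12) + 0.96·e^(−0.0503·6/12) = 4.9722
Fair forward F* = (S − I)·e^(rT) = (144.18 − 4.9722)·e^0.033533 = 139.2078 × 1.034102 = 143.9551
Market HK$149.23 > fair 143.9551: forward overpriced → cash-and-carry (borrow at r, buy the stock and collect the dividends, short the forward).
Profit at T = |F_mkt − F*| = |149.23 − 143.9551| = HK$5.27 per share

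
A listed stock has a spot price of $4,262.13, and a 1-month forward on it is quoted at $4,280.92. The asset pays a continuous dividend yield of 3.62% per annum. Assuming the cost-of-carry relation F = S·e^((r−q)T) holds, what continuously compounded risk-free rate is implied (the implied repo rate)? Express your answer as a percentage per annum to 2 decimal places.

From F = S·e^((r−q)T): (r − q) = ln(F/S)/T
ln(4280.92/4262.13) = ln(1.004409) = 0.004399
(r − q) = 0.004399 / (1/12) = 0.052788
r = ln(F/S)/T + q = 0.052788 + 0.0362 = 0.088988
r = 8.90%

8.90%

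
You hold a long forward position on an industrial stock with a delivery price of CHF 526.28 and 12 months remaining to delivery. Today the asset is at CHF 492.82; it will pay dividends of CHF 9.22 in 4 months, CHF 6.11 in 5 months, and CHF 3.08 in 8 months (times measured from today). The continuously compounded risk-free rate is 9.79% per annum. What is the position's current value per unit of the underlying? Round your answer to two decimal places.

PV(remaining dividends) I = 9.22·e^(−0.0979·4/12) + 6.11·e^(−0.0979·5/12) + 3.08·e^(−0.0979·8/12) = 17.6752
Current forward F = (S − I)·e^(rT) = (492.82 − 17.6752)·e^(0.0979·12/12) = 475.1448 × 1.102852 = 524.0144
Value (long) = (F − K)·e^(−rT) = (524.0144 − 526.28) × 0.906740 = -2.0543
Value = -CHF 2.05

-CHF 2.05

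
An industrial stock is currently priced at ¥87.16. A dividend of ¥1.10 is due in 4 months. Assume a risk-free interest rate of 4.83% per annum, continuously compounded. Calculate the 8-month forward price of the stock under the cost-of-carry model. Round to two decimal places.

¥88.89

PV(dividends) I = 1.10·e^(−0.0483·4/12)
I = 1.0824
F = (S − I)·e^(rT) = (87.16 − 1.0824) · e^(0.0483·8/12)
= 86.0776 · e^0.032200 = 86.0776 × 1.032724 = ¥88.89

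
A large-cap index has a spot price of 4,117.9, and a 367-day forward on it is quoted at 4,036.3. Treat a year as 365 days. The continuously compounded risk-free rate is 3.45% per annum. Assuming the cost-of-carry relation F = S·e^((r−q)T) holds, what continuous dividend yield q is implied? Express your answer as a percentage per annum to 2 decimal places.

5.44%

From F = S·e^((r−q)T): (r − q) = ln(F/S)/T
ln(4036.3/4117.9) = ln(0.980184) = -0.020015
(r − q) = -0.020015 / (367/365) = -0.019906
q = r − ln(F/S)/T = 0.0345 + 0.019906 = 0.054406
q = 5.44%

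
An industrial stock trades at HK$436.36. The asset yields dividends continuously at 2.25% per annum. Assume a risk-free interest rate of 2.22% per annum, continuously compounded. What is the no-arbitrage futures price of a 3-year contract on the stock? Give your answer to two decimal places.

F = S·e^((r − q)T) = 436.36 · e^((0.0222 − 0.0225) × 3)
= 436.36 · e^-0.000900 = 436.36 × 0.999100
F = HK$435.97

HK$435.97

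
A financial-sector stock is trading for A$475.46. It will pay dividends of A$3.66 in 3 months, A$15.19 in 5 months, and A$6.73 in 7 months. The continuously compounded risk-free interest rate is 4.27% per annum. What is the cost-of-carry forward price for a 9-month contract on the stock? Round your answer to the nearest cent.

PV(dividends) I = 3.66·e^(−0.0427·3/12) + 15.19·e^(−0.0427·5/12) + 6.73·e^(−0.0427·7/12)
I = 3.6211 + 14.9221 + 6.5644 = 25.1076
F = (S − I)·e^(rT) = (475.46 − 25.1076) · e^(0.0427·9/12)
= 450.3524 · e^0.032025 = 450.3524 × 1.032543 = A$465.01

A$465.01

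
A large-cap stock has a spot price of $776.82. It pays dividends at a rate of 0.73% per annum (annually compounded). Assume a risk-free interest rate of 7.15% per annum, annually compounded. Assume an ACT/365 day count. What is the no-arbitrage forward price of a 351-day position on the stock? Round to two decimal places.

$824.37

F = S · (1+r)^T / (1+q)^T
= 776.82 × 1.068666 / 1.007019 = 776.82 × 1.061217
F = $824.37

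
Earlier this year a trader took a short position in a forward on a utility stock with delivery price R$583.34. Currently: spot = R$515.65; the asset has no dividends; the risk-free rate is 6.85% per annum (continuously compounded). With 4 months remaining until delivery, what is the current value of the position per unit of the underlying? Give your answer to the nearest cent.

R$54.52

Current fair forward for the remaining 4 months: F = S·e^(r·T), r = 0.0685
F = 515.65 · e^(0.0685 × 4/12) = 515.65 × 1.023096 = 527.5595
Value of long forward = (F − K)·e^(−rT) = (527.5595 − 583.34) · e^(−0.0685·4/12)
= -55.7805 × 0.977425 = -54.52
Short position value = −(long value) = R$54.52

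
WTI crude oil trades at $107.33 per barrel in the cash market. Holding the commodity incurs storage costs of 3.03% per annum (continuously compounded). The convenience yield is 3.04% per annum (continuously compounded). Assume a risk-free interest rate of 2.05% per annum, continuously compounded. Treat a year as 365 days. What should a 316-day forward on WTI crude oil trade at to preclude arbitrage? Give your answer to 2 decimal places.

$109.24 per barrel

Net carry = r + u − y = 0.0205 + 0.0303 − 0.0304 = 0.0204
F = S·e^((r+u−y)T) = 107.33 · e^(0.0204 × 316/365) = 107.33 · e^0.017661
= 107.33 × 1.017818 = $109.24 per barrel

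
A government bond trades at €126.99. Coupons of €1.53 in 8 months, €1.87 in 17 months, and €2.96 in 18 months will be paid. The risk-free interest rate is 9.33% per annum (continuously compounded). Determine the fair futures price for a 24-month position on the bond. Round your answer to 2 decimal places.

PV(coupons) I = 1.53·e^(−0.0933·8/12) + 1.87·e^(−0.0933·17/12) + 2.96·e^(−0.0933·18/12)
I = 1.4377 + 1.6385 + 2.5734 = 5.6496
F = (S − I)·e^(rT) = (126.99 − 5.6496) · e^(0.0933·24/12)
= 121.3404 · e^0.186600 = 121.3404 × 1.205145 = €146.23

€146.23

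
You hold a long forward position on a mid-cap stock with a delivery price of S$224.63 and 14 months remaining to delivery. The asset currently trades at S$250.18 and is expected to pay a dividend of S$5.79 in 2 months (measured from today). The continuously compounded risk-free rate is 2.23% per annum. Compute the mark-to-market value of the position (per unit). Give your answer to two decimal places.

PV(remaining dividends) I = 5.79·e^(−0.0223·2/12) = 5.7685
Current forward F = (S − I)·e^(rT) = (250.18 − 5.7685)·e^(0.0223·14/12) = 244.4115 × 1.026358 = 250.8537
Value (long) = (F − K)·e^(−rT) = (250.8537 − 224.63) × 0.974319 = 25.5502
Value = S$25.55

S$25.55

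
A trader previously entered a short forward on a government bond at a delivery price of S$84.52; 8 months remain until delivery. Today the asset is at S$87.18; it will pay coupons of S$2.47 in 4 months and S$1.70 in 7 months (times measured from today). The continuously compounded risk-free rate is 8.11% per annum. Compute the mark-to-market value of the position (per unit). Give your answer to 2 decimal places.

PV(remaining coupons) I = 2.47·e^(−0.0811·4/12) + 1.70·e^(−0.0811·7/12) = 4.0256
Current forward F = (S − I)·e^(rT) = (87.18 − 4.0256)·e^(0.0811·8/12) = 83.1544 × 1.055555 = 87.7740
Value (long) = (F − K)·e^(−rT) = (87.7740 − 84.52) × 0.947369 = 3.0827
Short position value = −(long value) = -S$3.08

-S$3.08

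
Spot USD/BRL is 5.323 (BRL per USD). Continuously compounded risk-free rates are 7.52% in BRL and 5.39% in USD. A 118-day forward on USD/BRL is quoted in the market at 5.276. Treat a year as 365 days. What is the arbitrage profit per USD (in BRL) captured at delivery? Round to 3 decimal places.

0.084 per USD (in BRL)

Fair forward: F* = S·e^(carry·T), with carry = (r_BRL − r_USD) = 0.0752 − 0.0539 = 0.0213
F* = 5.323 · e^(0.0213 × 118/365) = 5.323 · e^0.006886 = 5.323 × 1.006910 = 5.3598
Market 5.276 < fair 5.3598: forward underpriced → reverse cash-and-carry (short spot, go long the forward).
At maturity, profit = |F_mkt − F*| = |5.276 − 5.3598| = 0.084 per USD (in BRL)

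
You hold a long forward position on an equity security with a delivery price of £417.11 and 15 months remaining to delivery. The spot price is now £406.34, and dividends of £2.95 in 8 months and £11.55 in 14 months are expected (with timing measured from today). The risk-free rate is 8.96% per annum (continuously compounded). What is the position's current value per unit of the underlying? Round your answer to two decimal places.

PV(remaining dividends) I = 2.95·e^(−0.0896·8/12) + 11.55·e^(−0.0896·14/12) = 13.1825
Current forward F = (S − I)·e^(rT) = (406.34 − 13.1825)·e^(0.0896·15/12) = 393.1575 × 1.118513 = 439.7518
Value (long) = (F − K)·e^(−rT) = (439.7518 − 417.11) × 0.894044 = 20.2428
Value = £20.24

£20.24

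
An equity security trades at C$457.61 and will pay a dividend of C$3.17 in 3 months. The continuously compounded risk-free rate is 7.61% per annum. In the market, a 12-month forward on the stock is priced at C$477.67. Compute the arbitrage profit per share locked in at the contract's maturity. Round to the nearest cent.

PV(dividends) I = 3.17·e^(−0.0761·3/12) = 3.1103
Fair forward F* = (S − I)·e^(rT) = (457.61 − 3.1103)·e^0.076100 = 454.4997 × 1.079070 = 490.4370
Market C$477.67 < fair 490.4370: forward underpriced → reverse cash-and-carry (short the stock, invest proceeds at r, pay the dividends, go long the forward).
Profit at T = |F_mkt − F*| = |477.67 − 490.4370| = C$12.77 per share

C$12.77 per share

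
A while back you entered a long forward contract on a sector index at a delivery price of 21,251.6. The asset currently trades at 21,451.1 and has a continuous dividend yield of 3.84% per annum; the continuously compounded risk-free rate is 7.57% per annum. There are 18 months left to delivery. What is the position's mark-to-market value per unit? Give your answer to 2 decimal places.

1279.98

Current fair forward for the remaining 18 months: F = S·e^((r − q)·T), (r − q) = 0.0757 − 0.0384 = 0.0373
F = 21451.1 · e^(0.0373 × 18/12) = 21451.1 × 1.05754481 = 22685.4995
Value of long forward = (F − K)·e^(−rT) = (22685.4995 − 21251.6) · e^(−0.0757·18/12)
= 1433.8995 × 0.89265956 = 1279.98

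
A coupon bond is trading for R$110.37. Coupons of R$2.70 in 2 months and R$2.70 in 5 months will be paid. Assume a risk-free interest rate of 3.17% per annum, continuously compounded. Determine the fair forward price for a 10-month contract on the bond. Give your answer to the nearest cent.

PV(coupons) I = 2.70·e^(−0.0317·2/12) + 2.70·e^(−0.0317·5/12)
I = 2.6858 + 2.6646 = 5.3504
F = (S − I)·e^(rT) = (110.37 − 5.3504) · e^(0.0317·10/12)
= 105.0196 · e^0.026417 = 105.0196 × 1.026769 = R$107.83

R$107.83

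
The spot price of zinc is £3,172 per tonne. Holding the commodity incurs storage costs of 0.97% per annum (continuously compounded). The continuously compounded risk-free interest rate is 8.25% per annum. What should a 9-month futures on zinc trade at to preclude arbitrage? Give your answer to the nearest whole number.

Net carry = r + u − y = 0.0825 + 0.0097 − 0.0000 = 0.0922
F = S·e^((r+u−y)T) = 3172 · e^(0.0922 × 9/12) = 3172 · e^0.069150
= 3172 × 1.071597 = £3,399 per tonne

£3,399 per tonne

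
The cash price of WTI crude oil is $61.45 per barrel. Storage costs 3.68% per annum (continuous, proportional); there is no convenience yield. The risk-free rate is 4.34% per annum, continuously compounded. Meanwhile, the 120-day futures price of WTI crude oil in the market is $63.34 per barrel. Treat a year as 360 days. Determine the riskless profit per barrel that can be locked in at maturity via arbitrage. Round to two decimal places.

$0.23 per barrel

Fair futures: F* = S·e^(carry·T), with carry = (r + u) = 0.0434 + 0.0368 = 0.0802
F* = 61.45 · e^(0.0802 × 120/360) = 61.45 · e^0.026733 = 61.45 × 1.027094 = $63.1149
Market $63.34 > fair $63.1149: forward overpriced → cash-and-carry (buy spot, short the forward).
At maturity, profit = |F_mkt − F*| = |63.34 − 63.1149| = $0.23 per barrel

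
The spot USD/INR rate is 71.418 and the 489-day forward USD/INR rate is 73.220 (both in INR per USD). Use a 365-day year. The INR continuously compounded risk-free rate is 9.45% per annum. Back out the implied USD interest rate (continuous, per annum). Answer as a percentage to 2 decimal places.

F = S·e^((r_INR − r_USD)T) ⇒ r_USD = r_INR − ln(F/S)/T
ln(73.220/71.418) = 0.024919; /(489/365) = 0.018600
r_USD = 0.0945 − 0.018600 = 0.075900
r_USD = 7.59%

7.59%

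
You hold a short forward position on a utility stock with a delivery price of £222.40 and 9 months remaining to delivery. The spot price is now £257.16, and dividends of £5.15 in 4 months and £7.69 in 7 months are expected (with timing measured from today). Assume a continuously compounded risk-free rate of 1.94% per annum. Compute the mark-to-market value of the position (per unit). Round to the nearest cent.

-£25.25

PV(remaining dividends) I = 5.15·e^(−0.0194·4/12) + 7.69·e^(−0.0194·7/12) = 12.7203
Current forward F = (S − I)·e^(rT) = (257.16 − 12.7203)·e^(0.0194·9/12) = 244.4397 × 1.014656 = 248.0222
Value (long) = (F − K)·e^(−rT) = (248.0222 − 222.40) × 0.985555 = 25.2521
Short position value = −(long value) = -£25.25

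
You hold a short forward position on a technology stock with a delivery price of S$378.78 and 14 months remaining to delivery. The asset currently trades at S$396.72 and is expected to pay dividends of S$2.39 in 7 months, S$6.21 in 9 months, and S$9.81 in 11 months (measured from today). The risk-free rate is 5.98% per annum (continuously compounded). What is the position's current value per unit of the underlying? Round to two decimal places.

-S$25.93

PV(remaining dividends) I = 2.39·e^(−0.0598·7/12) + 6.21·e^(−0.0598·9/12) + 9.81·e^(−0.0598·11/12) = 17.5324
Current forward F = (S − I)·e^(rT) = (396.72 − 17.5324)·e^(0.0598·14/12) = 379.1876 × 1.072258 = 406.5869
Value (long) = (F − K)·e^(−rT) = (406.5869 − 378.78) × 0.932611 = 25.9330
Short position value = −(long value) = -S$25.93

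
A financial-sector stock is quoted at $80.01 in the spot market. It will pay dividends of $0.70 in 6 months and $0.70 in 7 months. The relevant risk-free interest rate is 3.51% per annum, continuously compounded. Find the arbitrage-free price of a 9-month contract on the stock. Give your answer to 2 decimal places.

$80.73

PV(dividends) I = 0.70·e^(−0.0351·6/12) + 0.70·e^(−0.0351·7/12)
I = 0.6878 + 0.6858 = 1.3736
F = (S − I)·e^(rT) = (80.01 − 1.3736) · e^(0.0351·9/12)
= 78.6364 · e^0.026325 = 78.6364 × 1.026675 = $80.73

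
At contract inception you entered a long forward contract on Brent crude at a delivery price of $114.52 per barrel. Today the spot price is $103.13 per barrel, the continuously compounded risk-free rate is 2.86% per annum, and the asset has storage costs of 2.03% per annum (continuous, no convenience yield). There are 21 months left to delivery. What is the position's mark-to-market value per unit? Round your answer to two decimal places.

-$2.07 per barrel

Current fair forward for the remaining 21 months: F = S·e^((r + u)·T), (r + u) = 0.0286 + 0.0203 = 0.0489
F = 103.13 · e^(0.0489 × 21/12) = 103.13 × 1.089343 = 112.3439
Value of long forward = (F − K)·e^(−rT) = (112.3439 − 114.52) · e^(−0.0286·21/12)
= -2.1761 × 0.951182 = -2.07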